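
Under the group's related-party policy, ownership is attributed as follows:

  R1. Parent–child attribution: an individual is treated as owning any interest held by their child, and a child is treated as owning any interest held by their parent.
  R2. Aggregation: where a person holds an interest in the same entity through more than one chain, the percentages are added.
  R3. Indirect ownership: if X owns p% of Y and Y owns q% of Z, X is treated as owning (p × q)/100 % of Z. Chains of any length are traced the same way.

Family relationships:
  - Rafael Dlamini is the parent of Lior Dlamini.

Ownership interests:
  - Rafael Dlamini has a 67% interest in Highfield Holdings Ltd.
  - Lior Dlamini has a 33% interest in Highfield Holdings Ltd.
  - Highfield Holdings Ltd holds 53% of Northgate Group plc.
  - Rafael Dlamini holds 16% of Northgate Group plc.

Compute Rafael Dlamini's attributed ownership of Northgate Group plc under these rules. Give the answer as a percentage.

69%

By parent–child attribution (R1), Rafael Dlamini is treated as also owning Lior Dlamini's interest in Highfield Holdings Ltd, giving 67% + 33% = 100%.
Chain via Highfield Holdings Ltd (R3): 100% × 53% = 53% of Northgate Group plc.
Direct interest in Northgate Group plc: 16%.
Aggregating (R2): 53% + 16% = 69%.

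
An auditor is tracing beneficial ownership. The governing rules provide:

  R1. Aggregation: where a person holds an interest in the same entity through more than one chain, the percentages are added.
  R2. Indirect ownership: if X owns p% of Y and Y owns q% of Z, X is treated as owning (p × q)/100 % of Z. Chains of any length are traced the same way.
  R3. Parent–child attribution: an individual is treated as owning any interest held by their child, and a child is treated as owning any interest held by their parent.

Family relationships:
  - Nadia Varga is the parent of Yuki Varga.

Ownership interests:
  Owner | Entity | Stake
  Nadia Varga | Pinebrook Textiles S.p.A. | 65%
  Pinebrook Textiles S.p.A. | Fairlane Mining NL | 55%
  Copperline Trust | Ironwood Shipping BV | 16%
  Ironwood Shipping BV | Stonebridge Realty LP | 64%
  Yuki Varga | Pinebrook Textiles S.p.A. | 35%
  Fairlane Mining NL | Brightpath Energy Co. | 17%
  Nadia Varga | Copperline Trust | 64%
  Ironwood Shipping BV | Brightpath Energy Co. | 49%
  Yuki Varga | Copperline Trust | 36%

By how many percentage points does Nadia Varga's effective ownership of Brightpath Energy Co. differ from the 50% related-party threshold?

By parent–child attribution (R3), Nadia Varga is treated as also owning Yuki Varga's interest in Pinebrook Textiles S.p.A, giving 65% + 35% = 100%.
By parent–child attribution (R3), Nadia Varga is treated as also owning Yuki Varga's interest in Copperline Trust, giving 64% + 36% = 100%.
Chain via Pinebrook Textiles S.p.A. → Fairlane Mining NL (R2): 100% × 55% × 17% = 9.35% of Brightpath Energy Co.
Chain via Copperline Trust → Ironwood Shipping BV (R2): 100% × 16% × 49% = 7.84% of Brightpath Energy Co.
Aggregating (R1): 9.35% + 7.84% = 17.19%.
17.19% falls short of the 50% threshold by 32.81 percentage points.

32.81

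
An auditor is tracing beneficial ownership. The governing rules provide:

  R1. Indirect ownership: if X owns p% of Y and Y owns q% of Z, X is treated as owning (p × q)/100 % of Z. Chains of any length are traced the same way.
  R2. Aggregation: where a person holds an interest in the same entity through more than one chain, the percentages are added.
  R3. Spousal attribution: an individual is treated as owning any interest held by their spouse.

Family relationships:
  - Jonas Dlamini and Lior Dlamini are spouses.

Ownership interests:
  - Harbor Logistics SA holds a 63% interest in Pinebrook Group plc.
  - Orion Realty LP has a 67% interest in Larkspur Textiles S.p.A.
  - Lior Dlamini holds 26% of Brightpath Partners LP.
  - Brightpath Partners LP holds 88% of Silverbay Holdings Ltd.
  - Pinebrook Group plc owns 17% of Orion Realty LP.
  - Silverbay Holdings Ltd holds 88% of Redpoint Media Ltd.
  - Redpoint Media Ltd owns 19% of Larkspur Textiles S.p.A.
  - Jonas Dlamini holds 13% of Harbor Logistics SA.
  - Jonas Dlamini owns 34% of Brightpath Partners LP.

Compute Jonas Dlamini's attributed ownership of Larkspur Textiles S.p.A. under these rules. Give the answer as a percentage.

By spousal attribution (R3), Jonas Dlamini is treated as also owning Lior Dlamini's interest in Brightpath Partners LP, giving 34% + 26% = 60%.
Chain via Brightpath Partners LP → Silverbay Holdings Ltd → Redpoint Media Ltd (R1): 60% × 88% × 88% × 19% = 8.82816% of Larkspur Textiles S.p.A.
Chain via Harbor Logistics SA → Pinebrook Group plc → Orion Realty LP (R1): 13% × 63% × 17% × 67% = 0.932841% of Larkspur Textiles S.p.A.
Aggregating (R2): 8.82816% + 0.932841% = 9.761001%.

9.761001%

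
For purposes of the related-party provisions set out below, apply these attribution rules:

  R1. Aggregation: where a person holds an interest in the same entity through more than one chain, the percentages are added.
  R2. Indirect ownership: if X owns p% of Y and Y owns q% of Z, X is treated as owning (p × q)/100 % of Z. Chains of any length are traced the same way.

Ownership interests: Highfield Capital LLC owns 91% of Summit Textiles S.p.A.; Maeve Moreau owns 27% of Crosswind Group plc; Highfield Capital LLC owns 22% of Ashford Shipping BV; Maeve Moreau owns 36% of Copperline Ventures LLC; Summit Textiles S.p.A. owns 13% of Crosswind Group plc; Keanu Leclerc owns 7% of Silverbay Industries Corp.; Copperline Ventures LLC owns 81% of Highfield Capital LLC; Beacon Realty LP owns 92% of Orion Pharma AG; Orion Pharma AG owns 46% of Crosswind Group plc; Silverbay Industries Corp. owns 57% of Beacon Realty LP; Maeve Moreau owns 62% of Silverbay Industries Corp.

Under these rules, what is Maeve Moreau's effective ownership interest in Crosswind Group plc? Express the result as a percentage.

Chain via Copperline Ventures LLC → Highfield Capital LLC → Summit Textiles S.p.A. (R2): 36% × 81% × 91% × 13% = 3.449628% of Crosswind Group plc.
Chain via Silverbay Industries Corp. → Beacon Realty LP → Orion Pharma AG (R2): 62% × 57% × 92% × 46% = 14.955888% of Crosswind Group plc.
Direct interest in Crosswind Group plc: 27%.
Aggregating (R1): 3.449628% + 14.955888% + 27% = 45.405516%.

45.405516%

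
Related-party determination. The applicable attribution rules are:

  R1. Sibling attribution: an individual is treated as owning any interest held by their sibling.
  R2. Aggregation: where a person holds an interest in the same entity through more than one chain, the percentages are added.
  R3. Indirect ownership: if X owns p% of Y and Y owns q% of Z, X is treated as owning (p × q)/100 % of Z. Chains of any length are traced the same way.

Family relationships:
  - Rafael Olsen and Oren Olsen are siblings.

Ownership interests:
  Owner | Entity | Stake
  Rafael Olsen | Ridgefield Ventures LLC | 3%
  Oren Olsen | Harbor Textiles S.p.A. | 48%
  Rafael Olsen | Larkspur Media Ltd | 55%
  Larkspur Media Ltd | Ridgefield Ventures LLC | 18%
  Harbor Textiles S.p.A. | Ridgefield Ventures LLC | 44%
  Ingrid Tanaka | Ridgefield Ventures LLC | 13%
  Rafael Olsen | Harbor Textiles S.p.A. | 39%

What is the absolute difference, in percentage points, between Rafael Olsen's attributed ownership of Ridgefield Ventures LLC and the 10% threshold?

By sibling attribution (R1), Rafael Olsen is treated as also owning Oren Olsen's interest in Harbor Textiles S.p.A, giving 39% + 48% = 87%.
Chain via Larkspur Media Ltd (R3): 55% × 18% = 9.9% of Ridgefield Ventures LLC.
Chain via Harbor Textiles S.p.A. (R3): 87% × 44% = 38.28% of Ridgefield Ventures LLC.
Direct interest in Ridgefield Ventures LLC: 3%.
Aggregating (R2): 9.9% + 38.28% + 3% = 51.18%.
51.18% exceeds the 10% threshold by 41.18 percentage points.

41.18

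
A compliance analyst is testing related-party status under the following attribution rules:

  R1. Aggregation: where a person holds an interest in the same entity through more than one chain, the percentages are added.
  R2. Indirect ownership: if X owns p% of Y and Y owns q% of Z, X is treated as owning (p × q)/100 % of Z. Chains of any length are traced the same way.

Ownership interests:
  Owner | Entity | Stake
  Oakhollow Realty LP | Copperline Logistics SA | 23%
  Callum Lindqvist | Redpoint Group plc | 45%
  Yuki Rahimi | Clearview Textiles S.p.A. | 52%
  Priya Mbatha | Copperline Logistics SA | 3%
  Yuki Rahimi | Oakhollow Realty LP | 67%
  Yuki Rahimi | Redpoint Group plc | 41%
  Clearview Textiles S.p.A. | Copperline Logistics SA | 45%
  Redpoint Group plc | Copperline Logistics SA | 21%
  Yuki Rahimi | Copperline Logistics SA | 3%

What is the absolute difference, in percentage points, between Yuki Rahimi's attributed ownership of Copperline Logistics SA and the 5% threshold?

Chain via Oakhollow Realty LP (R2): 67% × 23% = 15.41% of Copperline Logistics SA.
Chain via Clearview Textiles S.p.A. (R2): 52% × 45% = 23.4% of Copperline Logistics SA.
Chain via Redpoint Group plc (R2): 41% × 21% = 8.61% of Copperline Logistics SA.
Direct interest in Copperline Logistics SA: 3%.
Aggregating (R1): 15.41% + 23.4% + 8.61% + 3% = 50.42%.
50.42% exceeds the 5% threshold by 45.42 percentage points.

45.42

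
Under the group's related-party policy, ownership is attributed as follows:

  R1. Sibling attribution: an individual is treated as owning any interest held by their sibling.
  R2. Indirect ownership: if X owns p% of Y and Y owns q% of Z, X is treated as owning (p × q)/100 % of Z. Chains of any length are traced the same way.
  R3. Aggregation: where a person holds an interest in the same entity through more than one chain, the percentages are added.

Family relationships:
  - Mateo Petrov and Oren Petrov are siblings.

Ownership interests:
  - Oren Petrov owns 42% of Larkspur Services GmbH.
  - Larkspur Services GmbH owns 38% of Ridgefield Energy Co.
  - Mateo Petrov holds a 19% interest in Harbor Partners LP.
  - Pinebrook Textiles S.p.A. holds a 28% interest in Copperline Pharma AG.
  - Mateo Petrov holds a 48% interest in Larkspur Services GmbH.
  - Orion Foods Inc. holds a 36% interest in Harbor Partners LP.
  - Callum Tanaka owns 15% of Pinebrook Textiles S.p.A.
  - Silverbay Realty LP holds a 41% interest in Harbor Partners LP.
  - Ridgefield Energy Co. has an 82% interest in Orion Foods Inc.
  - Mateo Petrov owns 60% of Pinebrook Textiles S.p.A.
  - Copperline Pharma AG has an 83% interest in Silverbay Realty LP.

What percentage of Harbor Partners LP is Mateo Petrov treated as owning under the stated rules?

By sibling attribution (R1), Mateo Petrov is treated as also owning Oren Petrov's interest in Larkspur Services GmbH, giving 48% + 42% = 90%.
Chain via Pinebrook Textiles S.p.A. → Copperline Pharma AG → Silverbay Realty LP (R2): 60% × 28% × 83% × 41% = 5.71704% of Harbor Partners LP.
Chain via Larkspur Services GmbH → Ridgefield Energy Co. → Orion Foods Inc. (R2): 90% × 38% × 82% × 36% = 10.09584% of Harbor Partners LP.
Direct interest in Harbor Partners LP: 19%.
Aggregating (R3): 5.71704% + 10.09584% + 19% = 34.81288%.

34.81288%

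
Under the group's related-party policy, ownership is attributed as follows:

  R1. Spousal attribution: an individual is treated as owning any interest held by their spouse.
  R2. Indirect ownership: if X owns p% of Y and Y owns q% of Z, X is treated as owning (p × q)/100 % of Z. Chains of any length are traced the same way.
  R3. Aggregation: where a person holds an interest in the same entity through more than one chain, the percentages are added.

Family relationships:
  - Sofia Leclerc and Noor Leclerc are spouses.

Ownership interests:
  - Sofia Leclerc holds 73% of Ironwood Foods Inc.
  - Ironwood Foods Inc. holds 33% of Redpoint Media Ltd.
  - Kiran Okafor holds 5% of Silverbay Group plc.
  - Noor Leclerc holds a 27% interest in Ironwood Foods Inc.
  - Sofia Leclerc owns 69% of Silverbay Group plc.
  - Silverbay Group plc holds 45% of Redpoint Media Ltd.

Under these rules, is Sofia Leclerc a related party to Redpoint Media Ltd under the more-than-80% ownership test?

No

By spousal attribution (R1), Sofia Leclerc is treated as also owning Noor Leclerc's interest in Ironwood Foods Inc, giving 73% + 27% = 100%.
Chain via Ironwood Foods Inc. (R2): 100% × 33% = 33% of Redpoint Media Ltd.
Chain via Silverbay Group plc (R2): 69% × 45% = 31.05% of Redpoint Media Ltd.
Aggregating (R3): 33% + 31.05% = 64.05%.
64.05% does not exceed the 80% threshold, so Sofia is not a related party to Redpoint Media Ltd.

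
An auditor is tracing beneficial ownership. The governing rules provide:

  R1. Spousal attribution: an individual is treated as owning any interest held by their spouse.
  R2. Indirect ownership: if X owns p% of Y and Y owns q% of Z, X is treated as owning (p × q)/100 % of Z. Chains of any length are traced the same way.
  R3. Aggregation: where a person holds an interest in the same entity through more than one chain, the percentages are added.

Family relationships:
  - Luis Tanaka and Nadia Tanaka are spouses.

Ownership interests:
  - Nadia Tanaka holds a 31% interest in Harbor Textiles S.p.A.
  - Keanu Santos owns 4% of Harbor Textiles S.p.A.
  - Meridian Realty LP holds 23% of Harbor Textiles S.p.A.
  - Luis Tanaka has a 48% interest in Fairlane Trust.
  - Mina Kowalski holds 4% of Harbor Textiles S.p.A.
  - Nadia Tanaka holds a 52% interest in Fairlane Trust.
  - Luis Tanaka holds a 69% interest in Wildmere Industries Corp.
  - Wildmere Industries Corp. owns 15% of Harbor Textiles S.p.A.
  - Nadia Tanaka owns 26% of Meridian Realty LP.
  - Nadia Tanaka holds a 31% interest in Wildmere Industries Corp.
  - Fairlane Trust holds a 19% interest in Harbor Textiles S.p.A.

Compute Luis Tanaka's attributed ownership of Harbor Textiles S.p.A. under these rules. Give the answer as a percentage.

By spousal attribution (R1), Luis Tanaka is treated as also owning Nadia Tanaka's interest in Wildmere Industries Corp, giving 69% + 31% = 100%.
By spousal attribution (R1), Luis Tanaka is treated as also owning Nadia Tanaka's interest in Fairlane Trust, giving 48% + 52% = 100%.
By spousal attribution (R1), Luis Tanaka is treated as owning Nadia Tanaka's 26% interest in Meridian Realty LP.
By spousal attribution (R1), Luis Tanaka is treated as owning Nadia Tanaka's 31% interest in Harbor Textiles S.p.A.
Chain via Wildmere Industries Corp. (R2): 100% × 15% = 15% of Harbor Textiles S.p.A.
Chain via Fairlane Trust (R2): 100% × 19% = 19% of Harbor Textiles S.p.A.
Chain via Meridian Realty LP (R2): 26% × 23% = 5.98% of Harbor Textiles S.p.A.
Direct interest in Harbor Textiles S.p.A: 31%.
Aggregating (R3): 15% + 19% + 5.98% + 31% = 70.98%.

70.98%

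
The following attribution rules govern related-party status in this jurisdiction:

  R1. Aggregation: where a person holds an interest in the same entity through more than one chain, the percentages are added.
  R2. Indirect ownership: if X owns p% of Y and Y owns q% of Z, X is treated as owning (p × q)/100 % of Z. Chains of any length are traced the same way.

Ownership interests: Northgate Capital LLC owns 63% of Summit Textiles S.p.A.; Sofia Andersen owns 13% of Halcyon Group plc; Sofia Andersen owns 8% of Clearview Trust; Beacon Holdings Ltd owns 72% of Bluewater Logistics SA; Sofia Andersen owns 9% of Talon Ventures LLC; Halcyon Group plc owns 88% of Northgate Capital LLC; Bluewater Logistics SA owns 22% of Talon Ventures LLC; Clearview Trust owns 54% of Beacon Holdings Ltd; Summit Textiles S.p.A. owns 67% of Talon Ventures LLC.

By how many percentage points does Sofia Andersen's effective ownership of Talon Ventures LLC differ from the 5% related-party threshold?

Chain via Halcyon Group plc → Northgate Capital LLC → Summit Textiles S.p.A. (R2): 13% × 88% × 63% × 67% = 4.828824% of Talon Ventures LLC.
Chain via Clearview Trust → Beacon Holdings Ltd → Bluewater Logistics SA (R2): 8% × 54% × 72% × 22% = 0.684288% of Talon Ventures LLC.
Direct interest in Talon Ventures LLC: 9%.
Aggregating (R1): 4.828824% + 0.684288% + 9% = 14.513112%.
14.513112% exceeds the 5% threshold by 9.513112 percentage points.

9.513112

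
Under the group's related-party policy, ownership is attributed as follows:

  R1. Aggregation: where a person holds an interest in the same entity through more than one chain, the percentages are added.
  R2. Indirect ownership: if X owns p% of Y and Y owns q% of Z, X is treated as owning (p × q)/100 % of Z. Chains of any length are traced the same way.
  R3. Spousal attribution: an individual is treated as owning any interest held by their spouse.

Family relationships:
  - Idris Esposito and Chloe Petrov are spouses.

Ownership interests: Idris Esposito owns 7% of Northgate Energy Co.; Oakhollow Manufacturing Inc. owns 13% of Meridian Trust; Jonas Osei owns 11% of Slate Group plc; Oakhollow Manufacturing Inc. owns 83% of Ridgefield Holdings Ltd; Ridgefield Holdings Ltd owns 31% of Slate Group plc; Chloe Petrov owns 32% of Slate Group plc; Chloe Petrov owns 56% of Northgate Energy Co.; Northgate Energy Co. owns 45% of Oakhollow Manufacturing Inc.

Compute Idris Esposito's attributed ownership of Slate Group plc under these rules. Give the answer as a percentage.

By spousal attribution (R3), Idris Esposito is treated as also owning Chloe Petrov's interest in Northgate Energy Co, giving 7% + 56% = 63%.
By spousal attribution (R3), Idris Esposito is treated as owning Chloe Petrov's 32% interest in Slate Group plc.
Chain via Northgate Energy Co. → Oakhollow Manufacturing Inc. → Ridgefield Holdings Ltd (R2): 63% × 45% × 83% × 31% = 7.294455% of Slate Group plc.
Direct interest in Slate Group plc: 32%.
Aggregating (R1): 7.294455% + 32% = 39.294455%.

39.294455%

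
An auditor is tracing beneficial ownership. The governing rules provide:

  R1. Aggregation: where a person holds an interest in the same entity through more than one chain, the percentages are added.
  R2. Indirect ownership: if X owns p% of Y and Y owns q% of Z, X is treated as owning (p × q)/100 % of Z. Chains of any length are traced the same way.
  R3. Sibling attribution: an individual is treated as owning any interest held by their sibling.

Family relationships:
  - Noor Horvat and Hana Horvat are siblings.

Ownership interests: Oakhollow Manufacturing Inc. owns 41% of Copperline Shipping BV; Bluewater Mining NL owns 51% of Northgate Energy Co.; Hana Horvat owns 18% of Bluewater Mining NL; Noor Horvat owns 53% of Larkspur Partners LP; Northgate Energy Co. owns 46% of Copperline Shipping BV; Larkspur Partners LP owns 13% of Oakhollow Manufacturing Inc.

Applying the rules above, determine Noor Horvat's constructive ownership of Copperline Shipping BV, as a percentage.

By sibling attribution (R3), Noor Horvat is treated as owning Hana Horvat's 18% interest in Bluewater Mining NL.
Chain via Larkspur Partners LP → Oakhollow Manufacturing Inc. (R2): 53% × 13% × 41% = 2.8249% of Copperline Shipping BV.
Chain via Bluewater Mining NL → Northgate Energy Co. (R2): 18% × 51% × 46% = 4.2228% of Copperline Shipping BV.
Aggregating (R1): 2.8249% + 4.2228% = 7.0477%.

7.0477%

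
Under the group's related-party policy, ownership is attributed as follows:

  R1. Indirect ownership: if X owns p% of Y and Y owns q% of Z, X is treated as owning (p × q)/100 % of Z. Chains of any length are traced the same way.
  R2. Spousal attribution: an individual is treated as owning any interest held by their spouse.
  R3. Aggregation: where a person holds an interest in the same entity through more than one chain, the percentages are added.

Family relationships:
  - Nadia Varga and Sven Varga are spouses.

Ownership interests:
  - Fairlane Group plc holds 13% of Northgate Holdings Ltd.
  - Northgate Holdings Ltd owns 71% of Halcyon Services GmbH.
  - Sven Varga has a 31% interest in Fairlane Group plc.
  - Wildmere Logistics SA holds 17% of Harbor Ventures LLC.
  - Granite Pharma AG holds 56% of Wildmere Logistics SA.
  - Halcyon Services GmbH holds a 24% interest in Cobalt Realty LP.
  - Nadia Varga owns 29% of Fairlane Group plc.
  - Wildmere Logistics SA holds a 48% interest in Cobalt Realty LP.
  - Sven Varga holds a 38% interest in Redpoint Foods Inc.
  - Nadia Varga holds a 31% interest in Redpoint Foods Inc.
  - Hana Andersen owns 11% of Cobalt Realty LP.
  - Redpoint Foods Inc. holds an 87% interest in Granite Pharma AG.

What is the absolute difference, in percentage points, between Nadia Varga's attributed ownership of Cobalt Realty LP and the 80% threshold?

62.534816

By spousal attribution (R2), Nadia Varga is treated as also owning Sven Varga's interest in Fairlane Group plc, giving 29% + 31% = 60%.
By spousal attribution (R2), Nadia Varga is treated as also owning Sven Varga's interest in Redpoint Foods Inc, giving 31% + 38% = 69%.
Chain via Fairlane Group plc → Northgate Holdings Ltd → Halcyon Services GmbH (R1): 60% × 13% × 71% × 24% = 1.32912% of Cobalt Realty LP.
Chain via Redpoint Foods Inc. → Granite Pharma AG → Wildmere Logistics SA (R1): 69% × 87% × 56% × 48% = 16.136064% of Cobalt Realty LP.
Aggregating (R3): 1.32912% + 16.136064% = 17.465184%.
17.465184% falls short of the 80% threshold by 62.534816 percentage points.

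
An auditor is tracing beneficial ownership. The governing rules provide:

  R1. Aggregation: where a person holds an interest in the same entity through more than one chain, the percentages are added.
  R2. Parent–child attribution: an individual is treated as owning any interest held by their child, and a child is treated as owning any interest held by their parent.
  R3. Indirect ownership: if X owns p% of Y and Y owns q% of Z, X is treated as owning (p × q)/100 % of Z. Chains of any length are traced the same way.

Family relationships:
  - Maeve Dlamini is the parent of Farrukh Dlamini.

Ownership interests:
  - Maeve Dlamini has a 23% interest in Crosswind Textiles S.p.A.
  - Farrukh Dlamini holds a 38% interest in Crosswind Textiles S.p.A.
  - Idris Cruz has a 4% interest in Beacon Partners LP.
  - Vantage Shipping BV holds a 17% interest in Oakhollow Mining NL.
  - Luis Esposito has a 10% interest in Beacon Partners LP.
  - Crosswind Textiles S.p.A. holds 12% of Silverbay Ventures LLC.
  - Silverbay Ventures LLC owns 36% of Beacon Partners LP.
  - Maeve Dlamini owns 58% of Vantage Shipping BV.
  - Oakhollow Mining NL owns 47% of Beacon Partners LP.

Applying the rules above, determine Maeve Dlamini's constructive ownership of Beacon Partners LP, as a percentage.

By parent–child attribution (R2), Maeve Dlamini is treated as also owning Farrukh Dlamini's interest in Crosswind Textiles S.p.A, giving 23% + 38% = 61%.
Chain via Crosswind Textiles S.p.A. → Silverbay Ventures LLC (R3): 61% × 12% × 36% = 2.6352% of Beacon Partners LP.
Chain via Vantage Shipping BV → Oakhollow Mining NL (R3): 58% × 17% × 47% = 4.6342% of Beacon Partners LP.
Aggregating (R1): 2.6352% + 4.6342% = 7.2694%.

7.2694%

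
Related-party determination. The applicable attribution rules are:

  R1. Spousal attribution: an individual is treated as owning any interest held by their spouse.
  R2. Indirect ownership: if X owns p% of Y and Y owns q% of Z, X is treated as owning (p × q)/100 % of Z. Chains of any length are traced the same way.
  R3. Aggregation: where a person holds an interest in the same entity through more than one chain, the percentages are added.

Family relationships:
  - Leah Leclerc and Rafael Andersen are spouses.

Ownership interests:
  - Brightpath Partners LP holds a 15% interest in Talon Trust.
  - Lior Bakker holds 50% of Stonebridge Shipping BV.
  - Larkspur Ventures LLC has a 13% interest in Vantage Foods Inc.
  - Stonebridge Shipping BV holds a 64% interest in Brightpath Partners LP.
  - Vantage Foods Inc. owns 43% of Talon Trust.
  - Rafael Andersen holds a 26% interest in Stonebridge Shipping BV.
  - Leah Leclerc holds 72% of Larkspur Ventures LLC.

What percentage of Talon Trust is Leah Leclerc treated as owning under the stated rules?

6.5208%

By spousal attribution (R1), Leah Leclerc is treated as owning Rafael Andersen's 26% interest in Stonebridge Shipping BV.
Chain via Larkspur Ventures LLC → Vantage Foods Inc. (R2): 72% × 13% × 43% = 4.0248% of Talon Trust.
Chain via Stonebridge Shipping BV → Brightpath Partners LP (R2): 26% × 64% × 15% = 2.496% of Talon Trust.
Aggregating (R3): 4.0248% + 2.496% = 6.5208%.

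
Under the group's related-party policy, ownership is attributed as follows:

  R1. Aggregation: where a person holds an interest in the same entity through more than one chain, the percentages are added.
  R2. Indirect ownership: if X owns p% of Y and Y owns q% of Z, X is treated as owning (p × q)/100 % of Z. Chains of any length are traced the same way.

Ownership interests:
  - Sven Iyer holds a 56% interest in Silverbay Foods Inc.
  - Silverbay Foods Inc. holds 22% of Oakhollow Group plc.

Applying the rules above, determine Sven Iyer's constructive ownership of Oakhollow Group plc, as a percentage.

12.32%

Chain via Silverbay Foods Inc. (R2): 56% × 22% = 12.32% of Oakhollow Group plc.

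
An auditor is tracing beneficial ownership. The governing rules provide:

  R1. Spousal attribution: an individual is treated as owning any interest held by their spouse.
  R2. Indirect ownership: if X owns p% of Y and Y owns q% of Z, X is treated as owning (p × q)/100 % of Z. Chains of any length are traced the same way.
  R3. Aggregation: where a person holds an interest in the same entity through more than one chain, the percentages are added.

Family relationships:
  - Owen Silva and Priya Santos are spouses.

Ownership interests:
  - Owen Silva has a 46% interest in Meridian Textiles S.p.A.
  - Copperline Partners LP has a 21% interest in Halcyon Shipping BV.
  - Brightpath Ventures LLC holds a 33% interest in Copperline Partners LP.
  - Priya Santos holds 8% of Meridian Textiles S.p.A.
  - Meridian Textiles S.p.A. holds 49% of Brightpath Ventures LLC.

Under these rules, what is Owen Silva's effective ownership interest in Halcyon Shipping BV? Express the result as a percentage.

By spousal attribution (R1), Owen Silva is treated as also owning Priya Santos's interest in Meridian Textiles S.p.A, giving 46% + 8% = 54%.
Chain via Meridian Textiles S.p.A. → Brightpath Ventures LLC → Copperline Partners LP (R2): 54% × 49% × 33% × 21% = 1.833678% of Halcyon Shipping BV.

1.833678%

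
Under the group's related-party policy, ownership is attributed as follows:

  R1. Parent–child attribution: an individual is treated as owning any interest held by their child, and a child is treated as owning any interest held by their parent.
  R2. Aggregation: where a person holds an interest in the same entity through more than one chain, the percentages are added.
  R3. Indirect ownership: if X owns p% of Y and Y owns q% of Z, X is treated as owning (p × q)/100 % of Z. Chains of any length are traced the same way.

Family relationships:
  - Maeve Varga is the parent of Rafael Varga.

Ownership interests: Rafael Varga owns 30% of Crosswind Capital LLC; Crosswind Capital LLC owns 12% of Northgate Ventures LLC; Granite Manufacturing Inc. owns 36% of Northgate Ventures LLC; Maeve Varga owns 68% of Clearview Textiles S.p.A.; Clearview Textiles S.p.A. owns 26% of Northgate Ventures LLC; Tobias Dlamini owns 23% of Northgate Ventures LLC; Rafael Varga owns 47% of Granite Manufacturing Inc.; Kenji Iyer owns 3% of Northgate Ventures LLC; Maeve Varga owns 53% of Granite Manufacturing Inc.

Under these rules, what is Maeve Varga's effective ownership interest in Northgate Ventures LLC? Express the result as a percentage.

57.28%

By parent–child attribution (R1), Maeve Varga is treated as also owning Rafael Varga's interest in Granite Manufacturing Inc, giving 53% + 47% = 100%.
By parent–child attribution (R1), Maeve Varga is treated as owning Rafael Varga's 30% interest in Crosswind Capital LLC.
Chain via Granite Manufacturing Inc. (R3): 100% × 36% = 36% of Northgate Ventures LLC.
Chain via Clearview Textiles S.p.A. (R3): 68% × 26% = 17.68% of Northgate Ventures LLC.
Chain via Crosswind Capital LLC (R3): 30% × 12% = 3.6% of Northgate Ventures LLC.
Aggregating (R2): 36% + 17.68% + 3.6% = 57.28%.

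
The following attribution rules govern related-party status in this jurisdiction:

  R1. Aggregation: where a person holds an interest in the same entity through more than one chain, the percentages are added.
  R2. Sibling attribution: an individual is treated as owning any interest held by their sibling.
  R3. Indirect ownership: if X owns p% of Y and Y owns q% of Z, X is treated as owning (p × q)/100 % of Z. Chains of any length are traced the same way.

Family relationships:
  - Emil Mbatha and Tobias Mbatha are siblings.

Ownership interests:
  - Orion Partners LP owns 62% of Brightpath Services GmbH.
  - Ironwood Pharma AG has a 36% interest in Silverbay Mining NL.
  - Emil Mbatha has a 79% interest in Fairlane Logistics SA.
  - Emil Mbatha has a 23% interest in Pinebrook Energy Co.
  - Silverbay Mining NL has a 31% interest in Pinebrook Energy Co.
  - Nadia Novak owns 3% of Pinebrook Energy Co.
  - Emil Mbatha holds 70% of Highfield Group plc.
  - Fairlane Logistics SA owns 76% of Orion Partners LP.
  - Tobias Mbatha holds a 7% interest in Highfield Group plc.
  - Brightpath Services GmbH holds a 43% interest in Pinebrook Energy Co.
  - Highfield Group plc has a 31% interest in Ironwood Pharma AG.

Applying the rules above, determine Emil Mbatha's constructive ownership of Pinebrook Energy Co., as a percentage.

By sibling attribution (R2), Emil Mbatha is treated as also owning Tobias Mbatha's interest in Highfield Group plc, giving 70% + 7% = 77%.
Chain via Fairlane Logistics SA → Orion Partners LP → Brightpath Services GmbH (R3): 79% × 76% × 62% × 43% = 16.006664% of Pinebrook Energy Co.
Chain via Highfield Group plc → Ironwood Pharma AG → Silverbay Mining NL (R3): 77% × 31% × 36% × 31% = 2.663892% of Pinebrook Energy Co.
Direct interest in Pinebrook Energy Co: 23%.
Aggregating (R1): 16.006664% + 2.663892% + 23% = 41.670556%.

41.670556%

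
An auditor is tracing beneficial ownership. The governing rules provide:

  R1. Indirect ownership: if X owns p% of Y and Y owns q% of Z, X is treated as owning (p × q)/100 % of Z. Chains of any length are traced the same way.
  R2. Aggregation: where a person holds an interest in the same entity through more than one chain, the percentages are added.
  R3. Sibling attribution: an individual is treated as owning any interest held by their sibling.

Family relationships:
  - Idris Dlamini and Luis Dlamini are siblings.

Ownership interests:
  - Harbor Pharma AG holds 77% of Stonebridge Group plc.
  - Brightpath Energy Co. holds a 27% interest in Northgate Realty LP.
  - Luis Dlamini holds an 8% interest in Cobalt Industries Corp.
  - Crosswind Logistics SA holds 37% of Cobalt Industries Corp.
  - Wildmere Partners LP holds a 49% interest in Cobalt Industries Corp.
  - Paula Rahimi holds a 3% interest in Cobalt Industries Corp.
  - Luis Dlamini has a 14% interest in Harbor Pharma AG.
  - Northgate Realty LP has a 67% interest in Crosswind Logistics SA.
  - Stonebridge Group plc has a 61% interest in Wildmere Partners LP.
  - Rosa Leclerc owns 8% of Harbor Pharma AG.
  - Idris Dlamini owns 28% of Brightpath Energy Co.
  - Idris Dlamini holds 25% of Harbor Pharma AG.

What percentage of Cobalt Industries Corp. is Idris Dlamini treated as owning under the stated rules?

18.850091%

By sibling attribution (R3), Idris Dlamini is treated as also owning Luis Dlamini's interest in Harbor Pharma AG, giving 25% + 14% = 39%.
By sibling attribution (R3), Idris Dlamini is treated as owning Luis Dlamini's 8% interest in Cobalt Industries Corp.
Chain via Harbor Pharma AG → Stonebridge Group plc → Wildmere Partners LP (R1): 39% × 77% × 61% × 49% = 8.975967% of Cobalt Industries Corp.
Chain via Brightpath Energy Co. → Northgate Realty LP → Crosswind Logistics SA (R1): 28% × 27% × 67% × 37% = 1.874124% of Cobalt Industries Corp.
Direct interest in Cobalt Industries Corp: 8%.
Aggregating (R2): 8.975967% + 1.874124% + 8% = 18.850091%.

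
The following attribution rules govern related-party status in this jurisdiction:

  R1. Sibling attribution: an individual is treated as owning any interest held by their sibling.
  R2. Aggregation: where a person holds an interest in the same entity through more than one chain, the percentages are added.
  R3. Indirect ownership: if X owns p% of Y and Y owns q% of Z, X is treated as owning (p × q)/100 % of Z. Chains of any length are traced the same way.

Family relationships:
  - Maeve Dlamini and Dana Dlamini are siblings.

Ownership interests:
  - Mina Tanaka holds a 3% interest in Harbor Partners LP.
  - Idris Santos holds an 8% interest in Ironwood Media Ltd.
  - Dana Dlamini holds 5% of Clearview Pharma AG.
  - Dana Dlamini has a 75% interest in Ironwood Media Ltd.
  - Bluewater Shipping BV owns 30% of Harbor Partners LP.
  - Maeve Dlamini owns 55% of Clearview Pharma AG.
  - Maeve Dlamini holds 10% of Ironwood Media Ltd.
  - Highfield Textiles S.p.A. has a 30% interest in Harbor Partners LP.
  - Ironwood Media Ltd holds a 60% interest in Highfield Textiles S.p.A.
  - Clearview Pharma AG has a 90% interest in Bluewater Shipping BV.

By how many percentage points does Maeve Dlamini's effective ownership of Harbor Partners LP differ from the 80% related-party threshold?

48.5

By sibling attribution (R1), Maeve Dlamini is treated as also owning Dana Dlamini's interest in Ironwood Media Ltd, giving 10% + 75% = 85%.
By sibling attribution (R1), Maeve Dlamini is treated as also owning Dana Dlamini's interest in Clearview Pharma AG, giving 55% + 5% = 60%.
Chain via Ironwood Media Ltd → Highfield Textiles S.p.A. (R3): 85% × 60% × 30% = 15.3% of Harbor Partners LP.
Chain via Clearview Pharma AG → Bluewater Shipping BV (R3): 60% × 90% × 30% = 16.2% of Harbor Partners LP.
Aggregating (R2): 15.3% + 16.2% = 31.5%.
31.5% falls short of the 80% threshold by 48.5 percentage points.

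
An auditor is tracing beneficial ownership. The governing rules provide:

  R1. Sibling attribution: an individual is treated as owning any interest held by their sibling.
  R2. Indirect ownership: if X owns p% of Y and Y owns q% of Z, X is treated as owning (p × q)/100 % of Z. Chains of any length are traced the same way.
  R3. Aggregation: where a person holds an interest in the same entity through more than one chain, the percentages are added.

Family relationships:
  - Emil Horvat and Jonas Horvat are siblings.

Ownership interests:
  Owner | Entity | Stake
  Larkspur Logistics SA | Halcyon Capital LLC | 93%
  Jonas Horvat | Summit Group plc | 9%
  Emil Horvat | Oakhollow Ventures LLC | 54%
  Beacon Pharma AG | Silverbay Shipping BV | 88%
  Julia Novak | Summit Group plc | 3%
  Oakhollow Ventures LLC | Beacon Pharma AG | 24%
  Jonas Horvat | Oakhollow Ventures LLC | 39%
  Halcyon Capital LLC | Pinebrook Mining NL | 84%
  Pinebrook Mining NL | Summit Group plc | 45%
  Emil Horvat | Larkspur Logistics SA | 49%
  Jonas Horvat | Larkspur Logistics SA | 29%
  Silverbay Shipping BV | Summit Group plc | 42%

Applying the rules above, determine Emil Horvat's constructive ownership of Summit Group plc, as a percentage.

44.669592%

By sibling attribution (R1), Emil Horvat is treated as also owning Jonas Horvat's interest in Oakhollow Ventures LLC, giving 54% + 39% = 93%.
By sibling attribution (R1), Emil Horvat is treated as also owning Jonas Horvat's interest in Larkspur Logistics SA, giving 49% + 29% = 78%.
By sibling attribution (R1), Emil Horvat is treated as owning Jonas Horvat's 9% interest in Summit Group plc.
Chain via Oakhollow Ventures LLC → Beacon Pharma AG → Silverbay Shipping BV (R2): 93% × 24% × 88% × 42% = 8.249472% of Summit Group plc.
Chain via Larkspur Logistics SA → Halcyon Capital LLC → Pinebrook Mining NL (R2): 78% × 93% × 84% × 45% = 27.42012% of Summit Group plc.
Direct interest in Summit Group plc: 9%.
Aggregating (R3): 8.249472% + 27.42012% + 9% = 44.669592%.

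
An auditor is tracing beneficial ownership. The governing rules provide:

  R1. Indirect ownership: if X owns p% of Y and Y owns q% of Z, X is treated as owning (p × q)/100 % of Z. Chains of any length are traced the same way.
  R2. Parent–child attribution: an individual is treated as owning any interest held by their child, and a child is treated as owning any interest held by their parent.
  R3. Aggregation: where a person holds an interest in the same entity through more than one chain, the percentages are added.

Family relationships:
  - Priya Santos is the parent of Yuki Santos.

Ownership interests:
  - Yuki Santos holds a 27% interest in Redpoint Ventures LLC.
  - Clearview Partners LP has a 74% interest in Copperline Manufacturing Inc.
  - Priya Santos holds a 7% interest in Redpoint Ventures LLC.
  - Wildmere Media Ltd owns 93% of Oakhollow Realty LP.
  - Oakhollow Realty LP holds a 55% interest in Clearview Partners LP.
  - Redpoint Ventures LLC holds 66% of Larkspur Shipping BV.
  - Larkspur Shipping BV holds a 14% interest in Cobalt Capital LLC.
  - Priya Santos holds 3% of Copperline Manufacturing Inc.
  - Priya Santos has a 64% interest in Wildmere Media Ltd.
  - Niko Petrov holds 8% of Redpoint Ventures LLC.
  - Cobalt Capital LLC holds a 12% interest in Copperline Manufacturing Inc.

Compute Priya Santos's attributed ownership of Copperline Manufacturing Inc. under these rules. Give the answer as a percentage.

27.601632%

By parent–child attribution (R2), Priya Santos is treated as also owning Yuki Santos's interest in Redpoint Ventures LLC, giving 7% + 27% = 34%.
Chain via Wildmere Media Ltd → Oakhollow Realty LP → Clearview Partners LP (R1): 64% × 93% × 55% × 74% = 24.22464% of Copperline Manufacturing Inc.
Chain via Redpoint Ventures LLC → Larkspur Shipping BV → Cobalt Capital LLC (R1): 34% × 66% × 14% × 12% = 0.376992% of Copperline Manufacturing Inc.
Direct interest in Copperline Manufacturing Inc: 3%.
Aggregating (R3): 24.22464% + 0.376992% + 3% = 27.601632%.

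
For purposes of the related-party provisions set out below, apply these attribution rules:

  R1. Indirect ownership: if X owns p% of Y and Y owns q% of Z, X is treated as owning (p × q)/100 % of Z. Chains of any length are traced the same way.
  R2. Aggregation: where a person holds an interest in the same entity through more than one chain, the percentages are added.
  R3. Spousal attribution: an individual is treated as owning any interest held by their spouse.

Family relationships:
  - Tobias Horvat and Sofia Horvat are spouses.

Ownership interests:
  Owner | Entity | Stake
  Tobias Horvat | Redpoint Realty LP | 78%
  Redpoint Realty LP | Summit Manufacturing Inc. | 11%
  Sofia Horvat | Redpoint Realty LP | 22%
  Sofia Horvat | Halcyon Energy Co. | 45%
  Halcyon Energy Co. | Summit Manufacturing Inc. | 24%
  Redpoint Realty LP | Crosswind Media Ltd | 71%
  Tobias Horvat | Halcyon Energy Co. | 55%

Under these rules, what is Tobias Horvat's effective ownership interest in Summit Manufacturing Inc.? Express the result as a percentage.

35%

By spousal attribution (R3), Tobias Horvat is treated as also owning Sofia Horvat's interest in Halcyon Energy Co, giving 55% + 45% = 100%.
By spousal attribution (R3), Tobias Horvat is treated as also owning Sofia Horvat's interest in Redpoint Realty LP, giving 78% + 22% = 100%.
Chain via Halcyon Energy Co. (R1): 100% × 24% = 24% of Summit Manufacturing Inc.
Chain via Redpoint Realty LP (R1): 100% × 11% = 11% of Summit Manufacturing Inc.
Aggregating (R2): 24% + 11% = 35%.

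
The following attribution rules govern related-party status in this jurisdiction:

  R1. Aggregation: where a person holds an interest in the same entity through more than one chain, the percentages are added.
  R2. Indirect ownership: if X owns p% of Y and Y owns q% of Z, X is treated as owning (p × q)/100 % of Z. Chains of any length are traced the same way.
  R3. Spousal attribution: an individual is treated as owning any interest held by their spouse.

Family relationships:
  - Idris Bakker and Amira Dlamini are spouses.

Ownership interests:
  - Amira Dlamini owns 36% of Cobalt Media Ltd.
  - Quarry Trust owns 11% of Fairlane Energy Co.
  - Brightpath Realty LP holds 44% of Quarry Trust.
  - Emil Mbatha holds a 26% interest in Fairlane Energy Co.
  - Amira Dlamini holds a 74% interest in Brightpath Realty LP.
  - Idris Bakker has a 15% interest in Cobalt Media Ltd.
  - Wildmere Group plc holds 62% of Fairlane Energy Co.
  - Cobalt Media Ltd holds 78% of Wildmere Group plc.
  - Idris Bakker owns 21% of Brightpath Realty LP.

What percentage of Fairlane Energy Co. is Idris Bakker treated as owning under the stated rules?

By spousal attribution (R3), Idris Bakker is treated as also owning Amira Dlamini's interest in Brightpath Realty LP, giving 21% + 74% = 95%.
By spousal attribution (R3), Idris Bakker is treated as also owning Amira Dlamini's interest in Cobalt Media Ltd, giving 15% + 36% = 51%.
Chain via Brightpath Realty LP → Quarry Trust (R2): 95% × 44% × 11% = 4.598% of Fairlane Energy Co.
Chain via Cobalt Media Ltd → Wildmere Group plc (R2): 51% × 78% × 62% = 24.6636% of Fairlane Energy Co.
Aggregating (R1): 4.598% + 24.6636% = 29.2616%.

29.2616%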